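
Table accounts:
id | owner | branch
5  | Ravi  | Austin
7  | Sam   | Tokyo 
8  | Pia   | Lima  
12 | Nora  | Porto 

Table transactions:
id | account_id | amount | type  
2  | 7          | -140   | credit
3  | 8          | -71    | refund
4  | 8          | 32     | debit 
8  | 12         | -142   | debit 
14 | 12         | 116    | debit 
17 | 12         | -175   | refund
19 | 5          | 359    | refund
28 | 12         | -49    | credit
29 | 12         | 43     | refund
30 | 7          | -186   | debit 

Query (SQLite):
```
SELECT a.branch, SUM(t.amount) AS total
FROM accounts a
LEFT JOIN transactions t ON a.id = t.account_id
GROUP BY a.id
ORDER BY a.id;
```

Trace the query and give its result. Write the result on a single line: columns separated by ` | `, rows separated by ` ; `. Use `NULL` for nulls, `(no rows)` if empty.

Austin | 359 ; Tokyo | -326 ; Lima | -39 ; Porto | -207

LEFT JOIN keeps every accounts row; unmatched ones get NULL for transactions columns.
Group by accounts.id and compute SUM(t.amount). SUM over an all-NULL group is NULL.
  5: ids {19} → SUM(t.amount)=359
  7: ids {2, 30} → SUM(t.amount)=-326
  8: ids {3, 4} → SUM(t.amount)=-39
  12: ids {8, 14, 17, 28, 29} → SUM(t.amount)=-207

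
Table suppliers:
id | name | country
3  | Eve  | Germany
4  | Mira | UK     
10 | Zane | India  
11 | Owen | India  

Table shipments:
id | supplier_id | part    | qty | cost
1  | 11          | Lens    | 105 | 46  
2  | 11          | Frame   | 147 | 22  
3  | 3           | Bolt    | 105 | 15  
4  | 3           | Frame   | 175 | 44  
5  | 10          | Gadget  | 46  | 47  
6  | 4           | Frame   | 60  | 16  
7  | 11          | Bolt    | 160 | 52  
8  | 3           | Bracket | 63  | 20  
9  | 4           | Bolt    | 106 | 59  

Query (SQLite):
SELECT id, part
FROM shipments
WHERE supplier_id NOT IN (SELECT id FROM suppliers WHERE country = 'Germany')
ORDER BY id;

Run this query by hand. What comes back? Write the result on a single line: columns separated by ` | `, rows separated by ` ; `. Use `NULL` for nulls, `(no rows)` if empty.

1 | Lens ; 2 | Frame ; 5 | Gadget ; 6 | Frame ; 7 | Bolt ; 9 | Bolt

Inner query: suppliers.id where country = 'Germany'.
Outer: keep shipments rows whose supplier_id is not in that set.
Inner query → {3}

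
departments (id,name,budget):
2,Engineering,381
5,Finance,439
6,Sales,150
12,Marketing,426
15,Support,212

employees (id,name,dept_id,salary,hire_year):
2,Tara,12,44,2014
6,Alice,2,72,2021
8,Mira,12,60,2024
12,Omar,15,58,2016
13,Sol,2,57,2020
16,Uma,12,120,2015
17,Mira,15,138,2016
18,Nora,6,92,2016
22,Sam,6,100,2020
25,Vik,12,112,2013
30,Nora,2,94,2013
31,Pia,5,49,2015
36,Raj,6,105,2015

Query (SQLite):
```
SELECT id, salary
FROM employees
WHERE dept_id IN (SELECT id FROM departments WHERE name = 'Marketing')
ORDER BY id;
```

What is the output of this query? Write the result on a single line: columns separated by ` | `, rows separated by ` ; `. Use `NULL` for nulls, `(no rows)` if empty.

2 | 44 ; 8 | 60 ; 16 | 120 ; 25 | 112

Inner query: departments.id where name = 'Marketing'.
Outer: keep employees rows whose dept_id is in that set.
Inner query → {12}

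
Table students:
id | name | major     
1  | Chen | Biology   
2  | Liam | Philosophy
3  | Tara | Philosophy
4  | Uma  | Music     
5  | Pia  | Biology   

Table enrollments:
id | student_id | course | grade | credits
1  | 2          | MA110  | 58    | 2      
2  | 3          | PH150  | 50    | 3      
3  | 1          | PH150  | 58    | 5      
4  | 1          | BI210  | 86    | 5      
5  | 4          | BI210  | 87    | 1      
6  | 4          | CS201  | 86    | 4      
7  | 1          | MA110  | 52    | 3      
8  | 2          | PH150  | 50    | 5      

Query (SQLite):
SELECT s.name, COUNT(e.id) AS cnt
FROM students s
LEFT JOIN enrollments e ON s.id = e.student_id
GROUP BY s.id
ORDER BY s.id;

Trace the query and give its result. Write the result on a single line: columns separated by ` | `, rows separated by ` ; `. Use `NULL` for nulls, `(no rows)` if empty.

LEFT JOIN keeps every students row; unmatched ones get NULL for enrollments columns.
Group by students.id and compute COUNT(e.id). COUNT(col) of an all-NULL group is 0.
  1: ids {3, 4, 7} → COUNT(e.id)=3
  2: ids {1, 8} → COUNT(e.id)=2
  3: ids {2} → COUNT(e.id)=1
  4: ids {5, 6} → COUNT(e.id)=2
  5: ids {—} → COUNT(e.id)=0

Chen | 3 ; Liam | 2 ; Tara | 1 ; Uma | 2 ; Pia | 0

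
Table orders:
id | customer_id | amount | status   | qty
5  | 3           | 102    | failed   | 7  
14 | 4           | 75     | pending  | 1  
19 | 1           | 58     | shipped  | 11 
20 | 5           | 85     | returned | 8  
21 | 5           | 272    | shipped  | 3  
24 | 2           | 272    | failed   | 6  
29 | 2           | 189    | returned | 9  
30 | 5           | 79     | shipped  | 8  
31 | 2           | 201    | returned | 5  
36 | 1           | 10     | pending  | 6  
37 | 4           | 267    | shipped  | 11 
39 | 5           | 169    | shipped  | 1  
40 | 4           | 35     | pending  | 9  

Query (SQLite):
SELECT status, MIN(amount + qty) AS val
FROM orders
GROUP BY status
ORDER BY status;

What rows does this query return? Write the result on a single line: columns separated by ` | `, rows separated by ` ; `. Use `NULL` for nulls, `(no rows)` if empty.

For each row compute amount + qty.
Group by status; take MIN of the expression per group.
  failed: ids {5, 24} → MIN(amount + qty)=109
  pending: ids {14, 36, 40} → MIN(amount + qty)=16
  returned: ids {20, 29, 31} → MIN(amount + qty)=93
  shipped: ids {19, 21, 30, 37, 39} → MIN(amount + qty)=69

failed | 109 ; pending | 16 ; returned | 93 ; shipped | 69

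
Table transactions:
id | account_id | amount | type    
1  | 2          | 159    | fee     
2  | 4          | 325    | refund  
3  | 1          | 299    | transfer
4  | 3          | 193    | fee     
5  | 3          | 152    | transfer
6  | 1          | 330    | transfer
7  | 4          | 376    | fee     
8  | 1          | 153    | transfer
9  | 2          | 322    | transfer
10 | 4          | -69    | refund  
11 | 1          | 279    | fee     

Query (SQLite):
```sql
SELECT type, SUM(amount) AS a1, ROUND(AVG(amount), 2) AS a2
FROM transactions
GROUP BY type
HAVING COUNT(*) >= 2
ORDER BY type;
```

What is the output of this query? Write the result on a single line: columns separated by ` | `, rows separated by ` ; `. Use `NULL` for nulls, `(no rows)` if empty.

Group transactions by type.
Per group compute: SUM(amount), ROUND(AVG(amount), 2).
HAVING: drop groups with fewer than 2 rows.
  fee: ids {1, 4, 7, 11} → SUM(amount)=1007, ROUND(AVG(amount), 2)=251.75
  refund: ids {2, 10} → SUM(amount)=256, ROUND(AVG(amount), 2)=128
  transfer: ids {3, 5, 6, 8, 9} → SUM(amount)=1256, ROUND(AVG(amount), 2)=251.2

fee | 1007 | 251.75 ; refund | 256 | 128 ; transfer | 1256 | 251.2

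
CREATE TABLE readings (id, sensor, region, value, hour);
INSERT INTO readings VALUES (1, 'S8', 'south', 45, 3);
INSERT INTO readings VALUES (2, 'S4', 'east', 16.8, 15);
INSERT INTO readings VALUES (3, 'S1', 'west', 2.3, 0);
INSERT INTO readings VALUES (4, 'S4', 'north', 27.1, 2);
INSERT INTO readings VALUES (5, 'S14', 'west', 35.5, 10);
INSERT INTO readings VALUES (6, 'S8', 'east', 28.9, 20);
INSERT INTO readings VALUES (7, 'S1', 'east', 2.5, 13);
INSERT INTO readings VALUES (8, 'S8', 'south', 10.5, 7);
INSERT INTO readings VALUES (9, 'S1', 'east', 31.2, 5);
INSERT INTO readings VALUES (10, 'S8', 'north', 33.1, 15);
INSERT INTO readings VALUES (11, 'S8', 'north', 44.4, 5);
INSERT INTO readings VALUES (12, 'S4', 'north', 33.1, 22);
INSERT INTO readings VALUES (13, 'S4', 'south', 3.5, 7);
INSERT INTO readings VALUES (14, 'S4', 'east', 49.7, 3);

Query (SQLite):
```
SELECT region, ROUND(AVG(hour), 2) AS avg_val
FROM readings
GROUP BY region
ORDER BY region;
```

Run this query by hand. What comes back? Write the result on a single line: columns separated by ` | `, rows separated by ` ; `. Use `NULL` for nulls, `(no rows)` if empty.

Partition readings by region; compute ROUND(AVG(hour), 2) within each group.
  east: ids {2, 6, 7, 9, 14} → ROUND(AVG(hour), 2)=11.2
  north: ids {4, 10, 11, 12} → ROUND(AVG(hour), 2)=11
  south: ids {1, 8, 13} → ROUND(AVG(hour), 2)=5.67
  west: ids {3, 5} → ROUND(AVG(hour), 2)=5

east | 11.2 ; north | 11 ; south | 5.67 ; west | 5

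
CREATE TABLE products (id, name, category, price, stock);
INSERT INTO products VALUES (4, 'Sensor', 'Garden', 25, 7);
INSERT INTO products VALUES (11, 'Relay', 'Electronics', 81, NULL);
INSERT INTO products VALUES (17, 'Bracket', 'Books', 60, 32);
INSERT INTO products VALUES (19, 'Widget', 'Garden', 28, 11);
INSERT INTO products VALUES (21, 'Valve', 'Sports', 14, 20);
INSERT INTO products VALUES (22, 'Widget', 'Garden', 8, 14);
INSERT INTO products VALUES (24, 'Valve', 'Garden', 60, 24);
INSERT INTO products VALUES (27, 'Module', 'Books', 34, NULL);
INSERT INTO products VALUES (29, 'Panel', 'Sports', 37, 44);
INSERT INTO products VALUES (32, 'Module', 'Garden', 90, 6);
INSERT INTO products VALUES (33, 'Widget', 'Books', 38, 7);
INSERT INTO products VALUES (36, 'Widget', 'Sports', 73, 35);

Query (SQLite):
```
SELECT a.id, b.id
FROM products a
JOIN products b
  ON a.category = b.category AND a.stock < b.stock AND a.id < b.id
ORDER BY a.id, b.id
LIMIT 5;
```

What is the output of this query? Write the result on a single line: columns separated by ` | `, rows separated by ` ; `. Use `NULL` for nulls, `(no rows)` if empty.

4 | 19 ; 4 | 22 ; 4 | 24 ; 19 | 22 ; 19 | 24

Pairs (a,b) with same category, a.stock < b.stock, a.id < b.id.
category groups: Books:{17,27,33} Electronics:{11} Garden:{4,19,22,24,32} Sports:{21,29,36}
Ordered by (a.id, b.id); first 5.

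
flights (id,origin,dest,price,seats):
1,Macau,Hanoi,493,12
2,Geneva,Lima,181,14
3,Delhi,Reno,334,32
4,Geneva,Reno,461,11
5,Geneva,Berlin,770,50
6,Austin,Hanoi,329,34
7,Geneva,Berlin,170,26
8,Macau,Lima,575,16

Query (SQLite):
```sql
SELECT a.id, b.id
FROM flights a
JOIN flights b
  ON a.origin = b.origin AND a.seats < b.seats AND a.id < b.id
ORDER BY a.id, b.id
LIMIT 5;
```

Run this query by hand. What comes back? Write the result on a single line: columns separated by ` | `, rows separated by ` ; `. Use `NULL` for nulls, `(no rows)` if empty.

Pairs (a,b) with same origin, a.seats < b.seats, a.id < b.id.
origin groups: Austin:{6} Delhi:{3} Geneva:{2,4,5,7} Macau:{1,8}
Ordered by (a.id, b.id); first 5.

1 | 8 ; 2 | 5 ; 2 | 7 ; 4 | 5 ; 4 | 7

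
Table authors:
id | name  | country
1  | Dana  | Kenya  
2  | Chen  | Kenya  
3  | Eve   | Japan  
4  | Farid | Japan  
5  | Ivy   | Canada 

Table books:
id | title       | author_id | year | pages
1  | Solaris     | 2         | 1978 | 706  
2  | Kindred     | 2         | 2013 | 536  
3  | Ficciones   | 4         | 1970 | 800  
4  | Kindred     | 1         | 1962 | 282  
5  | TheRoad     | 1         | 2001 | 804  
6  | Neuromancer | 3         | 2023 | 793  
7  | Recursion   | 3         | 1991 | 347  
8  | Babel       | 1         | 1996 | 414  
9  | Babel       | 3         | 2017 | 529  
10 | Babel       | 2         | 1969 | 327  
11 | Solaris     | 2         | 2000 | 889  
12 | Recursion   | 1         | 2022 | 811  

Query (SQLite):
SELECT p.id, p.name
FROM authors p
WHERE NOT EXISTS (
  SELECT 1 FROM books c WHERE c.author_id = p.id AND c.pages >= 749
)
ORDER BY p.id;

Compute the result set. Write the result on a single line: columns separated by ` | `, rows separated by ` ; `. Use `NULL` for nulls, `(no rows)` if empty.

For each authors row, check whether any books with matching author_id has pages >= 749.
Keep rows where that is false.

5 | Ivy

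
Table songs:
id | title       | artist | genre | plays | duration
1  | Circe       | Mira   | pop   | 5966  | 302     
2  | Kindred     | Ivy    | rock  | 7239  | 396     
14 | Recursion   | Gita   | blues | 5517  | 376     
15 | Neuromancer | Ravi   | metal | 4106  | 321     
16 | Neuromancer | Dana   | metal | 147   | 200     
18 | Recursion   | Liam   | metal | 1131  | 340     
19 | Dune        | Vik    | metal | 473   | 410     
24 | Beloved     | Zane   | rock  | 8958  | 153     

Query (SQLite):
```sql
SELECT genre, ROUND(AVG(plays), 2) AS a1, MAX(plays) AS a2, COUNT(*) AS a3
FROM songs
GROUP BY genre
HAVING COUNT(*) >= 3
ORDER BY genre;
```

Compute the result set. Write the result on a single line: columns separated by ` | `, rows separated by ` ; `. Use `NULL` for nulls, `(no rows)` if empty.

Group songs by genre.
Per group compute: ROUND(AVG(plays), 2), MAX(plays), COUNT(*).
HAVING: drop groups with fewer than 3 rows.
  blues: ids {14} → ROUND(AVG(plays), 2)=5517, MAX(plays)=5517, COUNT(*)=1
  metal: ids {15, 16, 18, 19} → ROUND(AVG(plays), 2)=1464.25, MAX(plays)=4106, COUNT(*)=4
  pop: ids {1} → ROUND(AVG(plays), 2)=5966, MAX(plays)=5966, COUNT(*)=1
  rock: ids {2, 24} → ROUND(AVG(plays), 2)=8098.5, MAX(plays)=8958, COUNT(*)=2

metal | 1464.25 | 4106 | 4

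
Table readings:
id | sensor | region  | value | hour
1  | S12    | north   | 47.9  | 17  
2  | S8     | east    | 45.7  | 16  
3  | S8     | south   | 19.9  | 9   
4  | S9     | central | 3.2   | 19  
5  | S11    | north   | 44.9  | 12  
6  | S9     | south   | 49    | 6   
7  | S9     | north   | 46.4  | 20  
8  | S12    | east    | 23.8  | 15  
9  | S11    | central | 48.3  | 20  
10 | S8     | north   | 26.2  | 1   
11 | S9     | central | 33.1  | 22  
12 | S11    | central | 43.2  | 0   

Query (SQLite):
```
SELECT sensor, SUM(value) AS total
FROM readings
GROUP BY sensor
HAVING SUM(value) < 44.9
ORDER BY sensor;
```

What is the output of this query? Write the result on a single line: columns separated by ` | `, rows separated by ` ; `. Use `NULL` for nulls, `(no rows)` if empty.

Partition readings by sensor; compute SUM(value) within each group.
HAVING: keep groups where SUM(value) < 44.9.
  S11: ids {5, 9, 12} → SUM(value)=136.4
  S12: ids {1, 8} → SUM(value)=71.7
  S8: ids {2, 3, 10} → SUM(value)=91.8
  S9: ids {4, 6, 7, 11} → SUM(value)=131.7

(no rows)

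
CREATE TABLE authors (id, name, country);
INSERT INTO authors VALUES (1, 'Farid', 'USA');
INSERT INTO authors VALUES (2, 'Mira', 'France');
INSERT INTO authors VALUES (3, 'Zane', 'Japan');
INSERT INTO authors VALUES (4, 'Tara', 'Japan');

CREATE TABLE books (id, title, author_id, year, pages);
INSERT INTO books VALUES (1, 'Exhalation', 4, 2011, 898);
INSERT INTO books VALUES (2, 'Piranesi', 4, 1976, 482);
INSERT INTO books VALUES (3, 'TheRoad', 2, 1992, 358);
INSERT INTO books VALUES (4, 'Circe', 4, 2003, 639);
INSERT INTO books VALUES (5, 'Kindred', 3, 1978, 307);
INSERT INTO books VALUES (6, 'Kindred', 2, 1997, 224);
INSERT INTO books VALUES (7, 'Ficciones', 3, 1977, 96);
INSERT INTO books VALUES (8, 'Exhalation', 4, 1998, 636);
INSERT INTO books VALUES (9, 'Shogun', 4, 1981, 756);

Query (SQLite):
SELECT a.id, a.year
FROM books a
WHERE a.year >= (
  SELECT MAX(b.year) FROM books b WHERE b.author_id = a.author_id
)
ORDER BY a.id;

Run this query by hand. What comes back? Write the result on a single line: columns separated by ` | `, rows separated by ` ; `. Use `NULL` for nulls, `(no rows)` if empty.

1 | 2011 ; 5 | 1978 ; 6 | 1997

For each books row a, compute MAX(year) over rows sharing a.author_id.
Keep row a if a.year >= that per-group MAX.
  author_id=2: MAX(year) = 1997
  author_id=3: MAX(year) = 1978
  author_id=4: MAX(year) = 2011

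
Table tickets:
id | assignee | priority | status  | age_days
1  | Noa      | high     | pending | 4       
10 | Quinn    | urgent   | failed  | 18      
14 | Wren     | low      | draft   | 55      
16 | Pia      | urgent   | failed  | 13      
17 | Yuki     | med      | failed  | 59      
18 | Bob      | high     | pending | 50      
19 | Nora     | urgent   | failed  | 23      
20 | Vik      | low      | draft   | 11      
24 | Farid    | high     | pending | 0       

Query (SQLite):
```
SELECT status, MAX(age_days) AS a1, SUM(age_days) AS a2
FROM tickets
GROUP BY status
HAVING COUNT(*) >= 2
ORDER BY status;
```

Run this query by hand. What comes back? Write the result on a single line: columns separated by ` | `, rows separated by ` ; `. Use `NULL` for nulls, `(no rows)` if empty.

draft | 55 | 66 ; failed | 59 | 113 ; pending | 50 | 54

Group tickets by status.
Per group compute: MAX(age_days), SUM(age_days).
HAVING: drop groups with fewer than 2 rows.
  draft: ids {14, 20} → MAX(age_days)=55, SUM(age_days)=66
  failed: ids {10, 16, 17, 19} → MAX(age_days)=59, SUM(age_days)=113
  pending: ids {1, 18, 24} → MAX(age_days)=50, SUM(age_days)=54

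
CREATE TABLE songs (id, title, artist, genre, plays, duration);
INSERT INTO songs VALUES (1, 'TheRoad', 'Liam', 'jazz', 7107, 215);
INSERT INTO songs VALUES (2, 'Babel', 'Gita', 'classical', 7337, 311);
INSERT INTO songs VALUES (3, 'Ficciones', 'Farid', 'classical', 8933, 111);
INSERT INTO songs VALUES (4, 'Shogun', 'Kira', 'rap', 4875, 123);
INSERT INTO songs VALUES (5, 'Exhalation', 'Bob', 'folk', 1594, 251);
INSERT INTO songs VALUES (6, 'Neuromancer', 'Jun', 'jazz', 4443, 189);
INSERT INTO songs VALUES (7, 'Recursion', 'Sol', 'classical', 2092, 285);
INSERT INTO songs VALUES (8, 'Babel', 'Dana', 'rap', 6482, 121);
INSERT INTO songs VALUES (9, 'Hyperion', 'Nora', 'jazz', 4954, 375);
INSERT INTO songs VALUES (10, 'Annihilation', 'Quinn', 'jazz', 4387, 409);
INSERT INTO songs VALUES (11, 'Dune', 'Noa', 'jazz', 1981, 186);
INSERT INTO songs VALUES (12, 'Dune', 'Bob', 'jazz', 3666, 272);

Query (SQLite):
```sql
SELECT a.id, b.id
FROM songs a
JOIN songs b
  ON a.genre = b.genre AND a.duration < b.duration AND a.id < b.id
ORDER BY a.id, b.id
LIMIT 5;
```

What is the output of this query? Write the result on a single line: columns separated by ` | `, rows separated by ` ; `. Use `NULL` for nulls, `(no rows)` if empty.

Pairs (a,b) with same genre, a.duration < b.duration, a.id < b.id.
genre groups: classical:{2,3,7} folk:{5} jazz:{1,6,9,10,11,12} rap:{4,8}
Ordered by (a.id, b.id); first 5.

1 | 9 ; 1 | 10 ; 1 | 12 ; 3 | 7 ; 6 | 9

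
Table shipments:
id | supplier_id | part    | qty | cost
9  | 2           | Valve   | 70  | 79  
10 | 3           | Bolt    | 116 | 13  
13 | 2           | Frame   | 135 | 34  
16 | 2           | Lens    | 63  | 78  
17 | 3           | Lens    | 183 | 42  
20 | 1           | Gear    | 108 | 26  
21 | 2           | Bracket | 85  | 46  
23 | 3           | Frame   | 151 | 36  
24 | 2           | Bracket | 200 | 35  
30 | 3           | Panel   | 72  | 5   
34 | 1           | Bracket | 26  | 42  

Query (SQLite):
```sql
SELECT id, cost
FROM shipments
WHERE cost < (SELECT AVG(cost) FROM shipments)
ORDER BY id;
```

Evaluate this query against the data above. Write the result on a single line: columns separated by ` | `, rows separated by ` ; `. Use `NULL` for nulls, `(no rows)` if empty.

10 | 13 ; 13 | 34 ; 20 | 26 ; 23 | 36 ; 24 | 35 ; 30 | 5

Scalar subquery: AVG(cost) over all shipments rows = 39.636364 (≈; comparison uses full precision).
Keep rows where cost < that value.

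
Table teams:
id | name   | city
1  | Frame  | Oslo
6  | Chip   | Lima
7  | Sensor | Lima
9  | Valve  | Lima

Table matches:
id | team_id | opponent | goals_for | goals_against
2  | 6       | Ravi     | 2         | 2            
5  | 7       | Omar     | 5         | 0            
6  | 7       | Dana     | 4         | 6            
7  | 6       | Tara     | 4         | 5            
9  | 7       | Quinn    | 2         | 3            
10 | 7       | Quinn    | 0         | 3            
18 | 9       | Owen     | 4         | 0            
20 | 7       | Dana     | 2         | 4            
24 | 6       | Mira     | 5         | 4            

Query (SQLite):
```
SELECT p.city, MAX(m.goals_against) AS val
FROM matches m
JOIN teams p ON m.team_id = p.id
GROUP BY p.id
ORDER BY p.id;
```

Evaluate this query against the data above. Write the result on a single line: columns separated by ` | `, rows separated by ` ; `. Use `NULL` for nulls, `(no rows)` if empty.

Join each matches row to its teams via team_id.
Group joined rows by teams.id; compute MAX(m.goals_against) per group.
  6: ids {2, 7, 24} → MAX(m.goals_against)=5
  7: ids {5, 6, 9, 10, 20} → MAX(m.goals_against)=6
  9: ids {18} → MAX(m.goals_against)=0

Lima | 5 ; Lima | 6 ; Lima | 0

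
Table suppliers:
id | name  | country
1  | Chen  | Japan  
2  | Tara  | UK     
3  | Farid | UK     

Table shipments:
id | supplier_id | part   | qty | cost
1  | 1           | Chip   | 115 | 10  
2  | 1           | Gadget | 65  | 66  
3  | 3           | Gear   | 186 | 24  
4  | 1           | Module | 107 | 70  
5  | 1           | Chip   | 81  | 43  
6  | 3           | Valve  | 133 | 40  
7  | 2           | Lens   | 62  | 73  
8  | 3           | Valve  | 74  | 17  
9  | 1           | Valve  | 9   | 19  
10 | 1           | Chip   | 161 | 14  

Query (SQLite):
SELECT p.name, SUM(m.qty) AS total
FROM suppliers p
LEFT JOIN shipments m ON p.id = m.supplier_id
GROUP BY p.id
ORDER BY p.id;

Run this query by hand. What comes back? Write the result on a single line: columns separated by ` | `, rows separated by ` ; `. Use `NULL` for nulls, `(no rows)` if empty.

LEFT JOIN keeps every suppliers row; unmatched ones get NULL for shipments columns.
Group by suppliers.id and compute SUM(m.qty). SUM over an all-NULL group is NULL.
  1: ids {1, 2, 4, 5, 9, 10} → SUM(m.qty)=538
  2: ids {7} → SUM(m.qty)=62
  3: ids {3, 6, 8} → SUM(m.qty)=393

Chen | 538 ; Tara | 62 ; Farid | 393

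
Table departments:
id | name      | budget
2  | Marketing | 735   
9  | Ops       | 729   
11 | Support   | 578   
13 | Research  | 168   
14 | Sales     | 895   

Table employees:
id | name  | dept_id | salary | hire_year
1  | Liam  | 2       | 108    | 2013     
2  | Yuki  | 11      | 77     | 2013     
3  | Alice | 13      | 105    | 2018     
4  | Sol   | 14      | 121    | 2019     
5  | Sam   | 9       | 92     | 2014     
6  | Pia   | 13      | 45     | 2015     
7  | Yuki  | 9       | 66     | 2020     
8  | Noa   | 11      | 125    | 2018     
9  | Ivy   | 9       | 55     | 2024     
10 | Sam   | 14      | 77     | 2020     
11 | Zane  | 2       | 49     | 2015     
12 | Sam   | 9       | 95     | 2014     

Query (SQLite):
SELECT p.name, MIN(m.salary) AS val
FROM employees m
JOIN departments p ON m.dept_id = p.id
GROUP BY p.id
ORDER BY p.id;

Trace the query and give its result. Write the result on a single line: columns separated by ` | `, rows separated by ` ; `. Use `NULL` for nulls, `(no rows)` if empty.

Join each employees row to its departments via dept_id.
Group joined rows by departments.id; compute MIN(m.salary) per group.
  2: ids {1, 11} → MIN(m.salary)=49
  9: ids {5, 7, 9, 12} → MIN(m.salary)=55
  11: ids {2, 8} → MIN(m.salary)=77
  13: ids {3, 6} → MIN(m.salary)=45
  14: ids {4, 10} → MIN(m.salary)=77

Marketing | 49 ; Ops | 55 ; Support | 77 ; Research | 45 ; Sales | 77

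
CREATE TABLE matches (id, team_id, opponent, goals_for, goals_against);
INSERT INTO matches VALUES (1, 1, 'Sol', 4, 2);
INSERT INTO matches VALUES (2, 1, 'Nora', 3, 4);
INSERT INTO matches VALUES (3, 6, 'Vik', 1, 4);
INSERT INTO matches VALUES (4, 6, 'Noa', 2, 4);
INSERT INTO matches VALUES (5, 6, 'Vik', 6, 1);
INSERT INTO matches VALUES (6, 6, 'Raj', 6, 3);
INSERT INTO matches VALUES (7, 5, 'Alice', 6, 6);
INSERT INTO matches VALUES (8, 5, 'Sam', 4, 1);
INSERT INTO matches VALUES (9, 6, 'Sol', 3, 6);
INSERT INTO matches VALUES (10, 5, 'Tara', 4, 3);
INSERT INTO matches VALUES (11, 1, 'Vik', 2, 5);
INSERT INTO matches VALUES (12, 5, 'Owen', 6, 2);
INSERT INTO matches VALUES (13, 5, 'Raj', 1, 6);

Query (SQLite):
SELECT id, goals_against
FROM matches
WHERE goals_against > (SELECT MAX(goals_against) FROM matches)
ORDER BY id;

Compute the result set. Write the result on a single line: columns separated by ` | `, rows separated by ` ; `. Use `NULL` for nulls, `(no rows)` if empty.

(no rows)

Scalar subquery: MAX(goals_against) over all matches rows = 6.
Keep rows where goals_against > that value.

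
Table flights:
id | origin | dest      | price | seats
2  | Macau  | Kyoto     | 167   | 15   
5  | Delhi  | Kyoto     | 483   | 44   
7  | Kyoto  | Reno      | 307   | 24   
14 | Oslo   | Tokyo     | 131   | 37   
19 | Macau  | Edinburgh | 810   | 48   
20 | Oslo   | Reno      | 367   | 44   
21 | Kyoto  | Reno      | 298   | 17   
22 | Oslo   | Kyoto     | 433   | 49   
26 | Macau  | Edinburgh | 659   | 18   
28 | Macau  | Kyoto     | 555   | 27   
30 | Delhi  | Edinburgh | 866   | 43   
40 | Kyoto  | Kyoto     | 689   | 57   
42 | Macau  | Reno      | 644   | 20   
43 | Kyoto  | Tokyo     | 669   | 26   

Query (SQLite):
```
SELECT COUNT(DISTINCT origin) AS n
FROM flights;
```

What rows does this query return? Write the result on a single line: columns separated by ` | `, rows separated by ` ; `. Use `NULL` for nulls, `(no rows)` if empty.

Count distinct non-NULL origin values.

4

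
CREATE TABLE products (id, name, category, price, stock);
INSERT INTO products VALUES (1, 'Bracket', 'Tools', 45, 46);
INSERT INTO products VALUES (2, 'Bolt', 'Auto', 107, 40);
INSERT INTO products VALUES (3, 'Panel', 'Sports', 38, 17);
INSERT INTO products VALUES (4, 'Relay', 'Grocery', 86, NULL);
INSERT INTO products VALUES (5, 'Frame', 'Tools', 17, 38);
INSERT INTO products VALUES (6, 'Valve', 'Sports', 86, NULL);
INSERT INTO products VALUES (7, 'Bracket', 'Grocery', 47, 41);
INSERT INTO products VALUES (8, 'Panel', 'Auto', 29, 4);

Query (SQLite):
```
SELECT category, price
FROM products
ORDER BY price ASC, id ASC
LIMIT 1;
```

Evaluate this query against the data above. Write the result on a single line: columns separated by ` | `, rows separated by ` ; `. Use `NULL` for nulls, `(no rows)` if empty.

Sort by price asc, tiebreak id asc: (17, id=5), (29, id=8), (38, id=3), (45, id=1) …. Take first 1.

Tools | 17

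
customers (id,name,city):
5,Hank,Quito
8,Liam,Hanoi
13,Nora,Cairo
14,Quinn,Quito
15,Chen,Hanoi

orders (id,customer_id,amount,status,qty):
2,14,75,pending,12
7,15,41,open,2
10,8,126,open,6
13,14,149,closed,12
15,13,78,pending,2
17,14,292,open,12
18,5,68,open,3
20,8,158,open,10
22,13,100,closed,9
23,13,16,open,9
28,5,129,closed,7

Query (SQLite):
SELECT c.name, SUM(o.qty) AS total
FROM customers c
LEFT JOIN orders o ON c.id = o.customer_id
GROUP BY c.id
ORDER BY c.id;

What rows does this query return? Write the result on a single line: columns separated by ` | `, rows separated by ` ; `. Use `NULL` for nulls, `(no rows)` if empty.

Hank | 10 ; Liam | 16 ; Nora | 20 ; Quinn | 36 ; Chen | 2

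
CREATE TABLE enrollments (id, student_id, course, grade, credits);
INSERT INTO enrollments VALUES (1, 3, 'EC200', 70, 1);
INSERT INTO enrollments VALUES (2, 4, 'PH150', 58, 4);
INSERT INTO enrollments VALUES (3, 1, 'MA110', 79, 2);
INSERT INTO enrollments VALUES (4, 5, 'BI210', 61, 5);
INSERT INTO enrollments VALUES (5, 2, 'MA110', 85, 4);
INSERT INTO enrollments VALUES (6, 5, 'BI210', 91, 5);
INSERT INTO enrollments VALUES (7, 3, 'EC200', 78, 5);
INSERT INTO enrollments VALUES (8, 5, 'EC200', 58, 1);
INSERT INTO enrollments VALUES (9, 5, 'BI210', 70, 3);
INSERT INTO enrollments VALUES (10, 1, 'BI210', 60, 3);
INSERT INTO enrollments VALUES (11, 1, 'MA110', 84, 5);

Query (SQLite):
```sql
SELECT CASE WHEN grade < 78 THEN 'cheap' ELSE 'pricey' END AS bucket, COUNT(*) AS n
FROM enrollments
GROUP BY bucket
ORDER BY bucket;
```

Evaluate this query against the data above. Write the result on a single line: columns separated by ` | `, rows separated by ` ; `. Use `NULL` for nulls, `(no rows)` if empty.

Bucket rows by grade < 78 → 'cheap' else 'pricey'; count each bucket.

cheap | 6 ; pricey | 5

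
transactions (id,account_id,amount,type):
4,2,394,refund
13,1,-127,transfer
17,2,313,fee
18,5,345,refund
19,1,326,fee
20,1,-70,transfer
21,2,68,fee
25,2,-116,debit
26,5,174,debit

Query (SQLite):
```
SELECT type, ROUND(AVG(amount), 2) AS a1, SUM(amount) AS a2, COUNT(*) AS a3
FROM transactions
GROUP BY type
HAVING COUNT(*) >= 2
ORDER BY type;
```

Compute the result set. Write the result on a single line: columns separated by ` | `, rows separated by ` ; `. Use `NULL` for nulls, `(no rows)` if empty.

Group transactions by type.
Per group compute: ROUND(AVG(amount), 2), SUM(amount), COUNT(*).
HAVING: drop groups with fewer than 2 rows.
  debit: ids {25, 26} → ROUND(AVG(amount), 2)=29, SUM(amount)=58, COUNT(*)=2
  fee: ids {17, 19, 21} → ROUND(AVG(amount), 2)=235.67, SUM(amount)=707, COUNT(*)=3
  refund: ids {4, 18} → ROUND(AVG(amount), 2)=369.5, SUM(amount)=739, COUNT(*)=2
  transfer: ids {13, 20} → ROUND(AVG(amount), 2)=-98.5, SUM(amount)=-197, COUNT(*)=2

debit | 29 | 58 | 2 ; fee | 235.67 | 707 | 3 ; refund | 369.5 | 739 | 2 ; transfer | -98.5 | -197 | 2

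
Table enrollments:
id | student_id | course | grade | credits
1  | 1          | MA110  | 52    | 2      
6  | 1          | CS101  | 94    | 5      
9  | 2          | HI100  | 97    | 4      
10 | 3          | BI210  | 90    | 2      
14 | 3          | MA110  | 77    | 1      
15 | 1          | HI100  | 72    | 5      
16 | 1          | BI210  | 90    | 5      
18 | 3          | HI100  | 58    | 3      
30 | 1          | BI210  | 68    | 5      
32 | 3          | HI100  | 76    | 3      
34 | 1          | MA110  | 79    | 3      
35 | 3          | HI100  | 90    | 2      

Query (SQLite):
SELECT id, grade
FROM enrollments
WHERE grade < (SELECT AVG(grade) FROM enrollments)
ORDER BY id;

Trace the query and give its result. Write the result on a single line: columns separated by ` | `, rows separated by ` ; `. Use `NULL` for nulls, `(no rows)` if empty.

Scalar subquery: AVG(grade) over all enrollments rows = 78.583333 (≈; comparison uses full precision).
Keep rows where grade < that value.

1 | 52 ; 14 | 77 ; 15 | 72 ; 18 | 58 ; 30 | 68 ; 32 | 76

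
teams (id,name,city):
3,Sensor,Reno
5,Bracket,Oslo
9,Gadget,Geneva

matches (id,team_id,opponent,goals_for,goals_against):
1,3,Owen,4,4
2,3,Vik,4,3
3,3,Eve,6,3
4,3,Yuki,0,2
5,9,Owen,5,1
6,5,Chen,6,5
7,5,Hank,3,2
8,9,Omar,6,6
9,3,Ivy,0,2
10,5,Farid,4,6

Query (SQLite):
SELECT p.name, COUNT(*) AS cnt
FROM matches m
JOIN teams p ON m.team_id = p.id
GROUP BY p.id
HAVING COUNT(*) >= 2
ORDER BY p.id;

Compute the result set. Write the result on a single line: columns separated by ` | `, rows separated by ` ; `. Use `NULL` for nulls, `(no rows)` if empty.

Sensor | 5 ; Bracket | 3 ; Gadget | 2

Join each matches row to its teams via team_id.
Group joined rows by teams.id; compute COUNT(*) per group.
HAVING: keep groups with count ≥ 2.
  3: ids {1, 2, 3, 4, 9} → COUNT(*)=5
  5: ids {6, 7, 10} → COUNT(*)=3
  9: ids {5, 8} → COUNT(*)=2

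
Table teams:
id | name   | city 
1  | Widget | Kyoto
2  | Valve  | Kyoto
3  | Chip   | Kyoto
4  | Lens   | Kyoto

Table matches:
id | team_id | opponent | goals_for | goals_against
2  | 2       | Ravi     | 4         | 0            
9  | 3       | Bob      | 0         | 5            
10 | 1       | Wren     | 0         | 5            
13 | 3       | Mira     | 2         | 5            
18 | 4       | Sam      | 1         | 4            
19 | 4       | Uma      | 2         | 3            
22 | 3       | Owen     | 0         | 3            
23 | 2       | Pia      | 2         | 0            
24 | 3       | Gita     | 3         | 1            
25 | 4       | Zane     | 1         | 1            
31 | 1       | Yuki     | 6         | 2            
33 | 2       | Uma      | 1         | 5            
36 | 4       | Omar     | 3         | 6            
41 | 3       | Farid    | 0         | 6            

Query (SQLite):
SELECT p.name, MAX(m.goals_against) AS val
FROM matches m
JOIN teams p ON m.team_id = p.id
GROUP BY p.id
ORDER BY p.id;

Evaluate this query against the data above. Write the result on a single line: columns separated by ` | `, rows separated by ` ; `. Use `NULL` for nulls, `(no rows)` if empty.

Widget | 5 ; Valve | 5 ; Chip | 6 ; Lens | 6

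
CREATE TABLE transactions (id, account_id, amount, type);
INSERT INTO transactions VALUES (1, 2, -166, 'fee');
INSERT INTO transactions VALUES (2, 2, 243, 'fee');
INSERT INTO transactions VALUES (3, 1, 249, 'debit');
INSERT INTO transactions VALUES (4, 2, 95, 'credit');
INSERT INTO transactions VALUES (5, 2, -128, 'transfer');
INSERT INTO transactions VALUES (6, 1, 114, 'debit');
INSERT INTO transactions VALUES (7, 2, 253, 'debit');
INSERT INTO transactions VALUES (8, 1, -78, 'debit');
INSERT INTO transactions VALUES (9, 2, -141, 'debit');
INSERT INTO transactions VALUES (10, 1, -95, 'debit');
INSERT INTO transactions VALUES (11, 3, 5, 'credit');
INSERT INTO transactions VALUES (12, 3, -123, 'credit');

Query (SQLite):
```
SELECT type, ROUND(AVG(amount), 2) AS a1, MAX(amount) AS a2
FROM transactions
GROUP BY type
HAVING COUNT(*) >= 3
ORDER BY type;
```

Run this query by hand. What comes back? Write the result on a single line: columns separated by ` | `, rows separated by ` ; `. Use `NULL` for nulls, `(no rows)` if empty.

credit | -7.67 | 95 ; debit | 50.33 | 253

Group transactions by type.
Per group compute: ROUND(AVG(amount), 2), MAX(amount).
HAVING: drop groups with fewer than 3 rows.
  credit: ids {4, 11, 12} → ROUND(AVG(amount), 2)=-7.67, MAX(amount)=95
  debit: ids {3, 6, 7, 8, 9, 10} → ROUND(AVG(amount), 2)=50.33, MAX(amount)=253
  fee: ids {1, 2} → ROUND(AVG(amount), 2)=38.5, MAX(amount)=243
  transfer: ids {5} → ROUND(AVG(amount), 2)=-128, MAX(amount)=-128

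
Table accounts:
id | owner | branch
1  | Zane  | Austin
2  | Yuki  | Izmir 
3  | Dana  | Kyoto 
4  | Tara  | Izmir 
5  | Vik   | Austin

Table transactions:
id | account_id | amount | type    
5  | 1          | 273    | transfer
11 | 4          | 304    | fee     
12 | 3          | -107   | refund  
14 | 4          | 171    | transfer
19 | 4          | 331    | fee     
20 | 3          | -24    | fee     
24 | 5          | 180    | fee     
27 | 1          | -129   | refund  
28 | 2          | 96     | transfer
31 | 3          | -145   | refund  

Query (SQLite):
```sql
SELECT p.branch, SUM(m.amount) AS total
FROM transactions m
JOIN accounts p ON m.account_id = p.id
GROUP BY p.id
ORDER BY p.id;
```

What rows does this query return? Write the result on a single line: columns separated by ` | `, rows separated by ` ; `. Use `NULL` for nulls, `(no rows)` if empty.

Austin | 144 ; Izmir | 96 ; Kyoto | -276 ; Izmir | 806 ; Austin | 180

Join each transactions row to its accounts via account_id.
Group joined rows by accounts.id; compute SUM(m.amount) per group.
  1: ids {5, 27} → SUM(m.amount)=144
  2: ids {28} → SUM(m.amount)=96
  3: ids {12, 20, 31} → SUM(m.amount)=-276
  4: ids {11, 14, 19} → SUM(m.amount)=806
  5: ids {24} → SUM(m.amount)=180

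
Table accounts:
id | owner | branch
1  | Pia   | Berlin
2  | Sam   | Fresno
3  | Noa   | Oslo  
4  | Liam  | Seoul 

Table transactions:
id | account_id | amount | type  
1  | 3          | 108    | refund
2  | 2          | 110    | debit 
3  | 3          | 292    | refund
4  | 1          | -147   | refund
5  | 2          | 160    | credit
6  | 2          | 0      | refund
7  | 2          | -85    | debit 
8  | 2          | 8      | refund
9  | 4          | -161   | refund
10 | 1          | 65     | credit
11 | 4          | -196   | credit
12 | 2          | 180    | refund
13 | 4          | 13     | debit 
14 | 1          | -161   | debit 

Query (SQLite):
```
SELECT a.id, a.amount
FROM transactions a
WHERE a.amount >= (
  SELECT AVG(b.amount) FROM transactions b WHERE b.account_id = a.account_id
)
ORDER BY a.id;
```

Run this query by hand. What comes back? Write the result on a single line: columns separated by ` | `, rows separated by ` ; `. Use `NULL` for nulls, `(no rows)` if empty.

For each transactions row a, compute AVG(amount) over rows sharing a.account_id.
Keep row a if a.amount >= that per-group AVG.
  account_id=1: AVG(amount) = -81.0
  account_id=2: AVG(amount) = 62.166667
  account_id=3: AVG(amount) = 200.0
  account_id=4: AVG(amount) = -114.666667

2 | 110 ; 3 | 292 ; 5 | 160 ; 10 | 65 ; 12 | 180 ; 13 | 13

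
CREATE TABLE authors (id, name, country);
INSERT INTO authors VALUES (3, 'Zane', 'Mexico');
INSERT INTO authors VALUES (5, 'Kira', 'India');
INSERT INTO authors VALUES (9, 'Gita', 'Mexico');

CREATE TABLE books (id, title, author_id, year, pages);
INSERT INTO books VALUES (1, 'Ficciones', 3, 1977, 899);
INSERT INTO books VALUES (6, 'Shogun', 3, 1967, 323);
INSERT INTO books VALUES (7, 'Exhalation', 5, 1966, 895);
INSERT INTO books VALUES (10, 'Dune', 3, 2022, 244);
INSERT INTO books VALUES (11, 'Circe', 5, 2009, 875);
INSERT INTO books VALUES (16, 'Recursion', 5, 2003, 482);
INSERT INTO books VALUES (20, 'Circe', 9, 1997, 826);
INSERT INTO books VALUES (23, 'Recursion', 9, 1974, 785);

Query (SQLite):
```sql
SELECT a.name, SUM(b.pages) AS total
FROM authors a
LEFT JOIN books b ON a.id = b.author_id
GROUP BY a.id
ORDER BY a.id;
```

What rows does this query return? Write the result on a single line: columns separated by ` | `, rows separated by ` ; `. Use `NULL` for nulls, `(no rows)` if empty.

LEFT JOIN keeps every authors row; unmatched ones get NULL for books columns.
Group by authors.id and compute SUM(b.pages). SUM over an all-NULL group is NULL.
  3: ids {1, 6, 10} → SUM(b.pages)=1466
  5: ids {7, 11, 16} → SUM(b.pages)=2252
  9: ids {20, 23} → SUM(b.pages)=1611

Zane | 1466 ; Kira | 2252 ; Gita | 1611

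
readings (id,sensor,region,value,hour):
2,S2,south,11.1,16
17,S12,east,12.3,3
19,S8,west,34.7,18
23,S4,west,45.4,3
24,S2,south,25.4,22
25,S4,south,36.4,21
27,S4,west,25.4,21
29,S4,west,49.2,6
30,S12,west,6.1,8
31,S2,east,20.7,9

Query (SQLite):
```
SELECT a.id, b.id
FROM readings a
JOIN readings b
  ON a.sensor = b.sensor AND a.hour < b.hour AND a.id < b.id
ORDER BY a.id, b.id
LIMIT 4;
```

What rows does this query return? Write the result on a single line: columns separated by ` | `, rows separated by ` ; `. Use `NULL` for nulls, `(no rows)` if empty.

Pairs (a,b) with same sensor, a.hour < b.hour, a.id < b.id.
sensor groups: S12:{17,30} S2:{2,24,31} S4:{23,25,27,29} S8:{19}
Ordered by (a.id, b.id); first 4.

2 | 24 ; 17 | 30 ; 23 | 25 ; 23 | 27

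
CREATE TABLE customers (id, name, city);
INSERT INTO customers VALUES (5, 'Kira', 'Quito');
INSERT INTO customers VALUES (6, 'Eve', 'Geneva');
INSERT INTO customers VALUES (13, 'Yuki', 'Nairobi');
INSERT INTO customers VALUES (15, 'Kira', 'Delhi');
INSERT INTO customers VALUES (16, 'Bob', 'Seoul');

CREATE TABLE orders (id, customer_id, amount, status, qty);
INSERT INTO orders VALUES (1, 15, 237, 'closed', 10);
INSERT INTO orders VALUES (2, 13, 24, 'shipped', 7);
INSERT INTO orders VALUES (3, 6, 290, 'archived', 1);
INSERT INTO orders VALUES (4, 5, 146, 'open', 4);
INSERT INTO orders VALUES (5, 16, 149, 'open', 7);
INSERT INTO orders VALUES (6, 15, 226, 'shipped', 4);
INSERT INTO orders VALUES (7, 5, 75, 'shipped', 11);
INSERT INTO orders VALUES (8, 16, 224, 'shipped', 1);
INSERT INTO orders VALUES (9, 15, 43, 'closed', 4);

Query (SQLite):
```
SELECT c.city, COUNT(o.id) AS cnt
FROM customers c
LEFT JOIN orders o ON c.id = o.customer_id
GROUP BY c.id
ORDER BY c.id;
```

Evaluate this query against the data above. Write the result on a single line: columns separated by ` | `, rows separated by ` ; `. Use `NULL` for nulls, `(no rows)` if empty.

LEFT JOIN keeps every customers row; unmatched ones get NULL for orders columns.
Group by customers.id and compute COUNT(o.id). COUNT(col) of an all-NULL group is 0.
  5: ids {4, 7} → COUNT(o.id)=2
  6: ids {3} → COUNT(o.id)=1
  13: ids {2} → COUNT(o.id)=1
  15: ids {1, 6, 9} → COUNT(o.id)=3
  16: ids {5, 8} → COUNT(o.id)=2

Quito | 2 ; Geneva | 1 ; Nairobi | 1 ; Delhi | 3 ; Seoul | 2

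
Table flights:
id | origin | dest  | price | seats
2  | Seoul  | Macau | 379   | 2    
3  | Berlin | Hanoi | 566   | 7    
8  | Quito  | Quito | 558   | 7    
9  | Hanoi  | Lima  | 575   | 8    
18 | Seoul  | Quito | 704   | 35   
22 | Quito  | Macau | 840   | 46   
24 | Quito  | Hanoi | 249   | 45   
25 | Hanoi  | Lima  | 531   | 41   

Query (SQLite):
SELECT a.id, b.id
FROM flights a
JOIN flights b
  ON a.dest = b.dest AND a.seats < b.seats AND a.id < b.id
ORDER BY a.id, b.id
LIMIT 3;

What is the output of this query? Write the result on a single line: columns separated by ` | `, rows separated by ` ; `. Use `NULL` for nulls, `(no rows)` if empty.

Pairs (a,b) with same dest, a.seats < b.seats, a.id < b.id.
dest groups: Hanoi:{3,24} Lima:{9,25} Macau:{2,22} Quito:{8,18}
Ordered by (a.id, b.id); first 3.

2 | 22 ; 3 | 24 ; 8 | 18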